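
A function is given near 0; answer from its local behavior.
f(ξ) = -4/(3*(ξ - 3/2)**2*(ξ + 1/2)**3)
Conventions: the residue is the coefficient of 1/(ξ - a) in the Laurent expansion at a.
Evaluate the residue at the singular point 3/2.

At the order-2 pole 3/2 set g(ξ) = (ξ - (3/2))^2*f(ξ) = -4/(3*(ξ + 1/2)**3).
Order-2 pole: residue = g'(a); g'(3/2) = 1/4, so the residue is 1/4.

The residue is 1/4.


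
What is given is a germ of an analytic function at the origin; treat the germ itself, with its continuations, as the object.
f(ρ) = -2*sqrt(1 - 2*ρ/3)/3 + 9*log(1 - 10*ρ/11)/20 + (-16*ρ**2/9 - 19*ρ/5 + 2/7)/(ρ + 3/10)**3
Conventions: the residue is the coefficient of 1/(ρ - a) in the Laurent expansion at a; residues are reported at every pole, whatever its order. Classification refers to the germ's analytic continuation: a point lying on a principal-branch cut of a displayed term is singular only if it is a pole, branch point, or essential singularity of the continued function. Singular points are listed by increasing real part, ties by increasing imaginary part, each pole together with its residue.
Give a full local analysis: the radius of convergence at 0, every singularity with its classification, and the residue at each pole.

Denominator factor (ρ + 3/10)^3: pole of order 3 at -3/10, modulus 3/10.
Branch term (-2/3)*sqrt(1 - ρ/(3/2)): its argument vanishes at ρ = 3/2, a square-root branch point, modulus 3/2.
Branch term (9/20)*log(1 - ρ/(11/10)): its argument vanishes at ρ = 11/10, a logarithmic branch point, modulus 11/10.
The radius of convergence is the smallest modulus among the singular points: 3/10.
The branch terms are analytic at -3/10 and contribute nothing to the residue; only the rational part matters.
At the order-3 pole -3/10 set g(ρ) = (ρ - (-3/10))^3*(rational part) = -16*ρ**2/9 - 19*ρ/5 + 2/7.
Order-3 pole: residue = g''(a)/2; g''(-3/10) = -32/9, so the residue is -16/9.
List the singular points by increasing real part (a conjugate pair: the negative imaginary part first).

Radius of convergence at 0: 3/10.
At -3/10: a pole of order 3; residue -16/9.
At 11/10: a logarithmic branch point.
At 3/2: an algebraic (square-root) branch point.


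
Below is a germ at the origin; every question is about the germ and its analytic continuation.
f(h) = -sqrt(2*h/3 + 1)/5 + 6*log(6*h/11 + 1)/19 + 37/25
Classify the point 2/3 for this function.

There is no denominator, hence no pole anywhere.
Branch term sqrt(1 - h/(-3/2)): argument at 2/3 is 13/9, nonzero, so 2/3 is not its branch point (a point on a principal cut is still regular for the continued germ).
Branch term log(1 - h/(-11/6)): argument at 2/3 is 15/11, nonzero, so 2/3 is not its branch point (a point on a principal cut is still regular for the continued germ).
So the germ continues analytically to 2/3.

The point is a regular point.


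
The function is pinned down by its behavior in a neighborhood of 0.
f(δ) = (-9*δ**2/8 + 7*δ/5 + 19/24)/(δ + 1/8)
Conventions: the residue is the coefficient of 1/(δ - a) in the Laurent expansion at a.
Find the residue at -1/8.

The residue is 4601/7680.

At the order-1 pole -1/8 set g(δ) = (δ - (-1/8))*f(δ) = -9*δ**2/8 + 7*δ/5 + 19/24.
Simple pole: residue = g(a) at a = -1/8, which is 4601/7680.


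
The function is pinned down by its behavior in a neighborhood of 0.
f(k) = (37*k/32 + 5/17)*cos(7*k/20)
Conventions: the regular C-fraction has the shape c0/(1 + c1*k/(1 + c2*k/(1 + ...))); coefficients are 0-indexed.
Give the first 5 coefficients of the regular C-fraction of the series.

The regular C-fraction coefficients are [5/17, -629/160, 397209/100640, -49/3145, -30821/2383254].

Taylor coefficients (expand at 0): a_0 = 5/17, a_1 = 37/32, a_2 = -49/2720, a_3 = -1813/25600, a_4 = 2401/13056000.
c0 = a_0 = 5/17. Peel one level at a time: if S = 1 + c*k/S' with S'(0) = 1, then c is the k-coefficient of S and S' = c*k/(S - 1).
S_1 = c0/f = 1 + (-629/160)*k + (397209/25600)*k^2 + ...; c1 = -629/160.
S_2 = c1*k/(S_1 - 1) = 1 + (397209/100640)*k + (19463241/316512800)*k^2 + ...; c2 = 397209/100640.
S_3 = c2*k/(S_2 - 1) = 1 + (-49/3145)*k + (-2401/11916270)*k^2 + ...; c3 = -49/3145.
S_4 = c3*k/(S_3 - 1) = 1 + (-30821/2383254)*k + ...; c4 = -30821/2383254.


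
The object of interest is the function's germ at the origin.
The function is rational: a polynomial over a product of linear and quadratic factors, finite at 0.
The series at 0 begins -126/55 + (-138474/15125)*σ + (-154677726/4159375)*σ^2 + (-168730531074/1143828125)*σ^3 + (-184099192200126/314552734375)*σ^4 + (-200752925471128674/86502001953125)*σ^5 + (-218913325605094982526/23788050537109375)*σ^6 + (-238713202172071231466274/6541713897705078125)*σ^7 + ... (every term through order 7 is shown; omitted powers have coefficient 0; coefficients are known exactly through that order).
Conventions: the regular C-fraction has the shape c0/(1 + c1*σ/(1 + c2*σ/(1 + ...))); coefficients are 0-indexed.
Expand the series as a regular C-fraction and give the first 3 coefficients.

The regular C-fraction coefficients are [-126/55, -1099/275, -72/1099].

Taylor coefficients (read off): a_0 = -126/55, a_1 = -138474/15125, a_2 = -154677726/4159375.
c0 = a_0 = -126/55. Peel one level at a time: if S = 1 + c*σ/S' with S'(0) = 1, then c is the σ-coefficient of S and S' = c*σ/(S - 1).
S_1 = c0/f = 1 + (-1099/275)*σ + (-72/275)*σ^2 + ...; c1 = -1099/275.
S_2 = c1*σ/(S_1 - 1) = 1 + (-72/1099)*σ + ...; c2 = -72/1099.


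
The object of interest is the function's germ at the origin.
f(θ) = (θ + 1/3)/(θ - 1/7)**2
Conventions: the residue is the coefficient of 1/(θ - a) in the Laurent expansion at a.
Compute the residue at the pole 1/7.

At the order-2 pole 1/7 set g(θ) = (θ - (1/7))^2*f(θ) = θ + 1/3.
Order-2 pole: residue = g'(a); g'(1/7) = 1, so the residue is 1.

The residue is 1.


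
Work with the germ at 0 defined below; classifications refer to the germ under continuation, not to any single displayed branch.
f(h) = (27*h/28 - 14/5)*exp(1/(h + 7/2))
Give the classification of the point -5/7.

There is no denominator, hence no pole anywhere.
The essential point of exp(1/(h - (-7/2))) is -7/2, not -5/7.
So the germ continues analytically to -5/7.

The point is a regular point.


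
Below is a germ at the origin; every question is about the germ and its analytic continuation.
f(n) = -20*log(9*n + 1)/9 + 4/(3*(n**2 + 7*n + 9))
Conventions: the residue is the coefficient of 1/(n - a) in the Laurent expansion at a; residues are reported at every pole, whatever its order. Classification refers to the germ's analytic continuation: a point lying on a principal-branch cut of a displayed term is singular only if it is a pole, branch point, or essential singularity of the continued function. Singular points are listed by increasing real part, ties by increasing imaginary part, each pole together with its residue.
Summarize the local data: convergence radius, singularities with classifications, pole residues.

Denominator factor (n**2 + 7*n + 9): discriminant 13, real irrational roots -7/2 + (1/2)*sqrt(13) and -7/2 - (1/2)*sqrt(13); poles of order 1, moduli 7/2 - (1/2)*sqrt(13) and 7/2 + (1/2)*sqrt(13).
Branch term (-20/9)*log(1 - n/(-1/9)): its argument vanishes at n = -1/9, a logarithmic branch point, modulus 1/9.
The radius of convergence is the smallest modulus among the singular points: 1/9.
The branch term is analytic at -7/2 - (1/2)*sqrt(13) and contributes nothing to the residue; only the rational part matters.
The factor n**2 + 7*n + 9 splits as (n - a)(n - a') with a = -7/2 - (1/2)*sqrt(13), a' = -7/2 + (1/2)*sqrt(13). At the order-1 pole a set g(n) = (n - a)*(rational part) = [4/3] / (n - a').
Simple pole: residue = g(a) at a = -7/2 - (1/2)*sqrt(13), which is -(4/39)*sqrt(13).
The branch term is analytic at -7/2 + (1/2)*sqrt(13) and contributes nothing to the residue; only the rational part matters.
The factor n**2 + 7*n + 9 splits as (n - a)(n - a') with a = -7/2 + (1/2)*sqrt(13), a' = -7/2 - (1/2)*sqrt(13). At the order-1 pole a set g(n) = (n - a)*(rational part) = [4/3] / (n - a').
Simple pole: residue = g(a) at a = -7/2 + (1/2)*sqrt(13), which is (4/39)*sqrt(13).
List the singular points by increasing real part (a conjugate pair: the negative imaginary part first).

Radius of convergence at 0: 1/9.
At -7/2 - (1/2)*sqrt(13): a pole of order 1; residue -(4/39)*sqrt(13).
At -7/2 + (1/2)*sqrt(13): a pole of order 1; residue (4/39)*sqrt(13).
At -1/9: a logarithmic branch point.


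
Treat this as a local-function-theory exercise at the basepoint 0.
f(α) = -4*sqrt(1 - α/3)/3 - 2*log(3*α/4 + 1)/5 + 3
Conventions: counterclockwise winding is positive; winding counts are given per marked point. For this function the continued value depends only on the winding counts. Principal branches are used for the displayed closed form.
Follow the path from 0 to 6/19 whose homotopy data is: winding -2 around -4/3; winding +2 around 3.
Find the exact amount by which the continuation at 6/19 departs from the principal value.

Continued minus principal equals (8/5)*pi*i.

The rational part is single-valued and drops out of the difference; each branch term changes only by its own monodromy.
(-2/5)*log(1 - α/(-4/3)): each positive loop around -4/3 adds 2*pi*i to the log, so winding -2 contributes (-2/5)*(-2)*2*pi*i = (8/5)*pi*i.
(-4/3)*sqrt(1 - α/(3)): winding +2 is even, the square root returns to the same sheet, contribution 0.
Summing the contributions at α = 6/19 gives (8/5)*pi*i.


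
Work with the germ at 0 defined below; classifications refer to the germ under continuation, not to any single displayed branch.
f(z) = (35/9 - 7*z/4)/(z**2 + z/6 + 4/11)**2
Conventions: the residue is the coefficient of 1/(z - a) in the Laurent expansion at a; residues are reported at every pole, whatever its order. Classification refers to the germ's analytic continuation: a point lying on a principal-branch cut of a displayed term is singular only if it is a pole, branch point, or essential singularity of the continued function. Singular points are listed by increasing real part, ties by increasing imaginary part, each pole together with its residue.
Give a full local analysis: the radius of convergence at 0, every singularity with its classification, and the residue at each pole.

Radius of convergence at 0: (2/11)*sqrt(11).
At (-1/12) - ((1/132)*sqrt(6215))*i: a pole of order 2; residue ((19173/319225)*sqrt(6215))*i.
At (-1/12) + ((1/132)*sqrt(6215))*i: a pole of order 2; residue -((19173/319225)*sqrt(6215))*i.

Denominator factor (z**2 + z/6 + 4/11)^2: discriminant -565/396, complex-conjugate roots (-1/12) + ((1/132)*sqrt(6215))*i and (-1/12) - ((1/132)*sqrt(6215))*i; poles of order 2, moduli (2/11)*sqrt(11) and (2/11)*sqrt(11).
The radius of convergence is the smallest modulus among the singular points: (2/11)*sqrt(11).
The factor z**2 + z/6 + 4/11 splits as (z - a)(z - a') with a = (-1/12) - ((1/132)*sqrt(6215))*i, a' = (-1/12) + ((1/132)*sqrt(6215))*i. At the order-2 pole a set g(z) = (z - a)^2*f(z) = [35/9 - 7*z/4] / (z - a')^2.
Order-2 pole: residue = g'(a); g'((-1/12) - ((1/132)*sqrt(6215))*i) = ((19173/319225)*sqrt(6215))*i, so the residue is ((19173/319225)*sqrt(6215))*i.
The factor z**2 + z/6 + 4/11 splits as (z - a)(z - a') with a = (-1/12) + ((1/132)*sqrt(6215))*i, a' = (-1/12) - ((1/132)*sqrt(6215))*i. At the order-2 pole a set g(z) = (z - a)^2*f(z) = [35/9 - 7*z/4] / (z - a')^2.
Order-2 pole: residue = g'(a); g'((-1/12) + ((1/132)*sqrt(6215))*i) = -((19173/319225)*sqrt(6215))*i, so the residue is -((19173/319225)*sqrt(6215))*i.
List the singular points by increasing real part (a conjugate pair: the negative imaginary part first).


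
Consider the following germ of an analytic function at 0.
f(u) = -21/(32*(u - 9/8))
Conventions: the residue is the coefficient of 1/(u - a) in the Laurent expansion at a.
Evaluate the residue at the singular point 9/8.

At the order-1 pole 9/8 set g(u) = (u - (9/8))*f(u) = -21/32.
Simple pole: residue = g(a) at a = 9/8, which is -21/32.

The residue is -21/32.


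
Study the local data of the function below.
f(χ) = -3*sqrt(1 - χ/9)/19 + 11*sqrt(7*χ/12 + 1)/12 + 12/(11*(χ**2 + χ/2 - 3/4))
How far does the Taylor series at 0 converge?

The radius of convergence is -1/4 + (1/4)*sqrt(13).

Denominator factor (χ**2 + χ/2 - 3/4): discriminant 13/4, real irrational roots -1/4 + (1/4)*sqrt(13) and -1/4 - (1/4)*sqrt(13); poles of order 1, moduli -1/4 + (1/4)*sqrt(13) and 1/4 + (1/4)*sqrt(13).
Branch term (-3/19)*sqrt(1 - χ/(9)): its argument vanishes at χ = 9, a square-root branch point, modulus 9.
Branch term (11/12)*sqrt(1 - χ/(-12/7)): its argument vanishes at χ = -12/7, a square-root branch point, modulus 12/7.
The radius of convergence is the smallest modulus among the singular points: -1/4 + (1/4)*sqrt(13).


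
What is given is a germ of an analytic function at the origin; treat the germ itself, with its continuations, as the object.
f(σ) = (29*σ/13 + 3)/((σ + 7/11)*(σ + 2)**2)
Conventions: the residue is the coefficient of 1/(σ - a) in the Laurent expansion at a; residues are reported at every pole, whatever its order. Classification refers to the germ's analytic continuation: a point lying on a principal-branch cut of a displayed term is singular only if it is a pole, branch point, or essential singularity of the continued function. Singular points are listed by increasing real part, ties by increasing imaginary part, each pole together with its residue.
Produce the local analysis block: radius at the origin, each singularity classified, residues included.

Denominator factor (σ + 7/11): pole of order 1 at -7/11, modulus 7/11.
Denominator factor (σ + 2)^2: pole of order 2 at -2, modulus 2.
The radius of convergence is the smallest modulus among the singular points: 7/11.
At the order-2 pole -2 set g(σ) = (σ - (-2))^2*f(σ) = (29*σ/13 + 3)/(σ + 7/11).
Order-2 pole: residue = g'(a); g'(-2) = -2486/2925, so the residue is -2486/2925.
At the order-1 pole -7/11 set g(σ) = (σ - (-7/11))*f(σ) = (29*σ/13 + 3)/(σ + 2)**2.
Simple pole: residue = g(a) at a = -7/11, which is 2486/2925.
List the singular points by increasing real part (a conjugate pair: the negative imaginary part first).

Radius of convergence at 0: 7/11.
At -2: a pole of order 2; residue -2486/2925.
At -7/11: a pole of order 1; residue 2486/2925.


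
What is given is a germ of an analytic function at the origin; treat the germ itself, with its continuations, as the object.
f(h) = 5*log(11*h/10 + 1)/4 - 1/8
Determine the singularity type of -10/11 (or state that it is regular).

The term (5/4)*log(1 - h/(-10/11)) has argument 1 - -10/11/(-10/11) = 0 at -10/11: a logarithmic (infinitely-sheeted) branch point; the remaining terms are analytic or single-valued there.

The point is a logarithmic branch point.


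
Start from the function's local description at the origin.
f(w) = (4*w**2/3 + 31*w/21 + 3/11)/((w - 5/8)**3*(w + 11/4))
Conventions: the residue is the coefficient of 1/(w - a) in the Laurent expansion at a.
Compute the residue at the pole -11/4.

The residue is -744704/4546773.

At the order-1 pole -11/4 set g(w) = (w - (-11/4))*f(w) = (4*w**2/3 + 31*w/21 + 3/11)/(w - 5/8)**3.
Simple pole: residue = g(a) at a = -11/4, which is -744704/4546773.


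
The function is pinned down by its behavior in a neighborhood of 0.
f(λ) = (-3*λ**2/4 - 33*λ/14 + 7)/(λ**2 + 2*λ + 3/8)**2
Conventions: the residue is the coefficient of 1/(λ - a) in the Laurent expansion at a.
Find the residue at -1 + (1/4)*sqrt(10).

The residue is -(2033/1400)*sqrt(10).

The factor λ**2 + 2*λ + 3/8 splits as (λ - a)(λ - a') with a = -1 + (1/4)*sqrt(10), a' = -1 - (1/4)*sqrt(10). At the order-2 pole a set g(λ) = (λ - a)^2*f(λ) = [-3*λ**2/4 - 33*λ/14 + 7] / (λ - a')^2.
Order-2 pole: residue = g'(a); g'(-1 + (1/4)*sqrt(10)) = -(2033/1400)*sqrt(10), so the residue is -(2033/1400)*sqrt(10).


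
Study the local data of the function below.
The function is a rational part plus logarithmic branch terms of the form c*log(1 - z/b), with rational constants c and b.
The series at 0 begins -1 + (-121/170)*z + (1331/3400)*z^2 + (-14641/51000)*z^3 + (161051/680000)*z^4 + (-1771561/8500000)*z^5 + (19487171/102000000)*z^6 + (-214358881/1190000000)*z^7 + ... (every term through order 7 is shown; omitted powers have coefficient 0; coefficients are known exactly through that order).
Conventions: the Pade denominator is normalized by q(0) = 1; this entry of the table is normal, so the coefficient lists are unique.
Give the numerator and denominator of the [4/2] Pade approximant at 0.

Taylor coefficients needed (read off): a_0 = -1, a_1 = -121/170, a_2 = 1331/3400, a_3 = -14641/51000, a_4 = 161051/680000, a_5 = -1771561/8500000, a_6 = 19487171/102000000.
Write the denominator as Q(z) = 1 + q1*z + q2*z^2. Requiring Q*f - P = O(z^7) with deg P <= 4 kills the coefficients of z^5..z^6 in Q*f:
  z^5: a_5 + q1*a_4 + q2*a_3 = 0, i.e. -1771561/8500000 + (161051/680000)*q1 + (-14641/51000)*q2 = 0.
  z^6: a_6 + q1*a_5 + q2*a_4 = 0, i.e. 19487171/102000000 + (-1771561/8500000)*q1 + (161051/680000)*q2 = 0.
Solving this linear system: q1 = 22/15, q2 = 121/250.
The numerator is Q*f truncated at degree 4: P0 = a_0 = -1; P1 = a_1 + q1*a_0 = -1111/510; P2 = a_2 + q1*a_1 + q2*a_0 = -57959/51000; P3 = a_3 + q1*a_2 + q2*a_1 = -14641/255000; P4 = a_4 + q1*a_3 + q2*a_2 = 161051/30600000.

The Pade approximant has numerator coefficients [-1, -1111/510, -57959/51000, -14641/255000, 161051/30600000]; denominator coefficients [1, 22/15, 121/250].


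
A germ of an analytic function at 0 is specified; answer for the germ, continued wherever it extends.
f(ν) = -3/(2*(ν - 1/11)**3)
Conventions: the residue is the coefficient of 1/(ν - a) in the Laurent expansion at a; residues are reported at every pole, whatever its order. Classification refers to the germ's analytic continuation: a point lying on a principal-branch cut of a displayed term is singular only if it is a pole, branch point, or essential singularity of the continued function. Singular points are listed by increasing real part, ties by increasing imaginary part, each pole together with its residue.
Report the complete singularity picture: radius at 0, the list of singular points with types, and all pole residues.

Denominator factor (ν - 1/11)^3: pole of order 3 at 1/11, modulus 1/11.
The radius of convergence is the smallest modulus among the singular points: 1/11.
At the order-3 pole 1/11 set g(ν) = (ν - (1/11))^3*f(ν) = -3/2.
Order-3 pole: residue = g''(a)/2; g''(1/11) = 0, so the residue is 0.

Radius of convergence at 0: 1/11.
At 1/11: a pole of order 3; residue 0.


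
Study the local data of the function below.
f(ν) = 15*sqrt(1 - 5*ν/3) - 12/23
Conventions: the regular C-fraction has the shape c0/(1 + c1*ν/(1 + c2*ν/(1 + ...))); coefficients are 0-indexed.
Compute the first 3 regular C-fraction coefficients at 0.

The regular C-fraction coefficients are [333/23, 575/666, -1705/1332].

Taylor coefficients (expand at 0): a_0 = 333/23, a_1 = -25/2, a_2 = -125/24.
c0 = a_0 = 333/23. Peel one level at a time: if S = 1 + c*ν/S' with S'(0) = 1, then c is the ν-coefficient of S and S' = c*ν/(S - 1).
S_1 = c0/f = 1 + (575/666)*ν + (980375/887112)*ν^2 + ...; c1 = 575/666.
S_2 = c1*ν/(S_1 - 1) = 1 + (-1705/1332)*ν + ...; c2 = -1705/1332.


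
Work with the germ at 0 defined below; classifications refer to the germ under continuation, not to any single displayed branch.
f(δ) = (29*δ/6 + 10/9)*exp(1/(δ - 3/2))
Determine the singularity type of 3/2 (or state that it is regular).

The point is an essential singularity.

The exponent 1/(δ - (3/2)) has a pole at 3/2, so exp(1/(δ - (3/2))) takes every nonzero value near it: an essential singularity (not a pole of any order).


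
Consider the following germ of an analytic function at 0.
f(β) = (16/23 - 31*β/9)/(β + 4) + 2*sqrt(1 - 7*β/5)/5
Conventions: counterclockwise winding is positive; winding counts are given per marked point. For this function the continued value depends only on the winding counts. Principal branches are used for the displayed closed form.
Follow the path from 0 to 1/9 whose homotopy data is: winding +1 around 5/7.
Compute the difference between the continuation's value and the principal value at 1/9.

Continued minus principal equals -(4/75)*sqrt(190).

The rational part is single-valued and drops out of the difference; each branch term changes only by its own monodromy.
(2/5)*sqrt(1 - β/(5/7)): winding +1 is odd, the square root flips sign, contributing -2*(2/5)*sqrt(1 - (1/9)/(5/7)) = -2*(2/5)*sqrt(38/45) = -(4/75)*sqrt(190).
Summing the contributions at β = 1/9 gives -(4/75)*sqrt(190).


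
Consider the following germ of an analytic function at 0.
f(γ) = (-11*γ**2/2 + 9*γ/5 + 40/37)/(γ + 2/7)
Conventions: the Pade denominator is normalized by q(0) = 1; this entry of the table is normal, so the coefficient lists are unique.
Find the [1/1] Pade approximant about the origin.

The Pade approximant has numerator coefficients [140/37, -15379/3670]; denominator coefficients [1, 267/367].

Taylor coefficients needed (expand at 0): a_0 = 140/37, a_1 = -2569/370, a_2 = 1869/370.
Write the denominator as Q(γ) = 1 + q1*γ. Requiring Q*f - P = O(γ^3) with deg P <= 1 kills the coefficients of γ^2..γ^2 in Q*f:
  γ^2: a_2 + q1*a_1 = 0, i.e. 1869/370 + (-2569/370)*q1 = 0.
Solving this linear system: q1 = 267/367.
The numerator is Q*f truncated at degree 1: P0 = a_0 = 140/37; P1 = a_1 + q1*a_0 = -15379/3670.


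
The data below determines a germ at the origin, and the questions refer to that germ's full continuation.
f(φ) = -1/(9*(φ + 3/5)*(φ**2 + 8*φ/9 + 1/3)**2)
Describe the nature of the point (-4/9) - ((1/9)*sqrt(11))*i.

The denominator factor φ**2 + 8*φ/9 + 1/3 vanishes at (-4/9) - ((1/9)*sqrt(11))*i and appears to the power 2; the numerator there equals -1/9, nonzero, and no other factor vanishes.
Hence a pole whose order is the multiplicity, 2.

The point is a pole of order 2.


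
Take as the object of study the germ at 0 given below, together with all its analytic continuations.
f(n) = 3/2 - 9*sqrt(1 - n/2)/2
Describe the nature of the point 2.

The term (-9/2)*sqrt(1 - n/(2)) has argument 1 - 2/(2) = 0 at 2: a square-root (algebraic, two-sheeted) branch point; the remaining terms are analytic or single-valued there.

The point is an algebraic (square-root) branch point.


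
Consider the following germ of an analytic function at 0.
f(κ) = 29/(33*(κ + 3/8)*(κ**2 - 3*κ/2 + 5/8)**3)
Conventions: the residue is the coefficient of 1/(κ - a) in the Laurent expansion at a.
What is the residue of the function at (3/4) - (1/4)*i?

The factor κ**2 - 3*κ/2 + 5/8 splits as (κ - a)(κ - a') with a = (3/4) - (1/4)*i, a' = (3/4) + (1/4)*i. At the order-3 pole a set g(κ) = (κ - a)^3*f(κ) = [29/(33*(κ + 3/8))] / (κ - a')^3.
Order-3 pole: residue = g''(a)/2; g''((3/4) - (1/4)*i) = (-7602176/20266125) + (2063545344/6755375)*i, so the residue is (-3801088/20266125) + (1031772672/6755375)*i.

The residue is (-3801088/20266125) + (1031772672/6755375)*i.


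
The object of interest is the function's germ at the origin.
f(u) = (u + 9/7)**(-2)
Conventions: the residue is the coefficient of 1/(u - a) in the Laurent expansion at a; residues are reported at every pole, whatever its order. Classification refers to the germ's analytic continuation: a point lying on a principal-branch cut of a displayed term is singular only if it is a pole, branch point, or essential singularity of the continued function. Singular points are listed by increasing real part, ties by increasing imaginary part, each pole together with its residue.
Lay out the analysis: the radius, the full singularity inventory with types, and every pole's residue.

Denominator factor (u + 9/7)^2: pole of order 2 at -9/7, modulus 9/7.
The radius of convergence is the smallest modulus among the singular points: 9/7.
At the order-2 pole -9/7 set g(u) = (u - (-9/7))^2*f(u) = 1.
Order-2 pole: residue = g'(a); g'(-9/7) = 0, so the residue is 0.

Radius of convergence at 0: 9/7.
At -9/7: a pole of order 2; residue 0.


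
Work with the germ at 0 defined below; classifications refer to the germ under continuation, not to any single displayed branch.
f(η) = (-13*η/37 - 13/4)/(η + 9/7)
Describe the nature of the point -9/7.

The point is a pole of order 1.

The denominator factor η + 9/7 vanishes at -9/7 and appears to the power 1; the numerator there equals -2899/1036, nonzero, and no other factor vanishes.
Hence a pole whose order is the multiplicity, 1.


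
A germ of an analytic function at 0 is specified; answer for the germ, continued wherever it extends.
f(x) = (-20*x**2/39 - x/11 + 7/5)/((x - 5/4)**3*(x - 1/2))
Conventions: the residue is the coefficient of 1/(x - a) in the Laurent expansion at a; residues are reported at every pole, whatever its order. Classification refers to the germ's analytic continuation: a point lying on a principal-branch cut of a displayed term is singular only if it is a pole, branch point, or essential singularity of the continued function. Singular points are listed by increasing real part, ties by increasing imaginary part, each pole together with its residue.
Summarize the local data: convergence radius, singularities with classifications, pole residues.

Radius of convergence at 0: 1/2.
At 1/2: a pole of order 1; residue -168352/57915.
At 5/4: a pole of order 3; residue 168352/57915.

Denominator factor (x - 1/2): pole of order 1 at 1/2, modulus 1/2.
Denominator factor (x - 5/4)^3: pole of order 3 at 5/4, modulus 5/4.
The radius of convergence is the smallest modulus among the singular points: 1/2.
At the order-1 pole 1/2 set g(x) = (x - (1/2))*f(x) = (-20*x**2/39 - x/11 + 7/5)/(x - 5/4)**3.
Simple pole: residue = g(a) at a = 1/2, which is -168352/57915.
At the order-3 pole 5/4 set g(x) = (x - (5/4))^3*f(x) = (-20*x**2/39 - x/11 + 7/5)/(x - 1/2).
Order-3 pole: residue = g''(a)/2; g''(5/4) = 336704/57915, so the residue is 168352/57915.
List the singular points by increasing real part (a conjugate pair: the negative imaginary part first).


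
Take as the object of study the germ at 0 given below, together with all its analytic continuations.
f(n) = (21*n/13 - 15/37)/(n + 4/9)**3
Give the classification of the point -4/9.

The point is a pole of order 3.

The denominator factor n + 4/9 vanishes at -4/9 and appears to the power 3; the numerator there equals -1621/1443, nonzero, and no other factor vanishes.
Hence a pole whose order is the multiplicity, 3.


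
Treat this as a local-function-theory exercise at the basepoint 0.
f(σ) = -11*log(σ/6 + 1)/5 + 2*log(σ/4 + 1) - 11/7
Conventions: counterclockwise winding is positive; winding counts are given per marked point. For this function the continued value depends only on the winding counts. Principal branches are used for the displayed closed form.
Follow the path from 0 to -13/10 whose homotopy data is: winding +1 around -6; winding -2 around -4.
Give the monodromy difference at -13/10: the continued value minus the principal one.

Continued minus principal equals -(62/5)*pi*i.

The rational part is single-valued and drops out of the difference; each branch term changes only by its own monodromy.
(2)*log(1 - σ/(-4)): each positive loop around -4 adds 2*pi*i to the log, so winding -2 contributes (2)*(-2)*2*pi*i = -(8)*pi*i.
(-11/5)*log(1 - σ/(-6)): each positive loop around -6 adds 2*pi*i to the log, so winding +1 contributes (-11/5)*(1)*2*pi*i = -(22/5)*pi*i.
Summing the contributions at σ = -13/10 gives -(62/5)*pi*i.


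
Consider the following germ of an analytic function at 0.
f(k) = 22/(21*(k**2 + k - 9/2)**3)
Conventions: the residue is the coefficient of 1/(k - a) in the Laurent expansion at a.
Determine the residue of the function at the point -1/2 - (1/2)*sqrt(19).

The factor k**2 + k - 9/2 splits as (k - a)(k - a') with a = -1/2 - (1/2)*sqrt(19), a' = -1/2 + (1/2)*sqrt(19). At the order-3 pole a set g(k) = (k - a)^3*f(k) = [22/21] / (k - a')^3.
Order-3 pole: residue = g''(a)/2; g''(-1/2 - (1/2)*sqrt(19)) = -(88/48013)*sqrt(19), so the residue is -(44/48013)*sqrt(19).

The residue is -(44/48013)*sqrt(19).


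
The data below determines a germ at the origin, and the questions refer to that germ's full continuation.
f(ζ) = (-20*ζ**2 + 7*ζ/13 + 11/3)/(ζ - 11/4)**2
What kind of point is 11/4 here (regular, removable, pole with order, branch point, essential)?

The point is a pole of order 2.

The denominator factor ζ - 11/4 vanishes at 11/4 and appears to the power 2; the numerator there equals -5698/39, nonzero, and no other factor vanishes.
Hence a pole whose order is the multiplicity, 2.


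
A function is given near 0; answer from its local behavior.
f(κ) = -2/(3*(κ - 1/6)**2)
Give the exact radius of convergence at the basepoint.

The radius of convergence is 1/6.

Denominator factor (κ - 1/6)^2: pole of order 2 at 1/6, modulus 1/6.
The radius of convergence is the smallest modulus among the singular points: 1/6.


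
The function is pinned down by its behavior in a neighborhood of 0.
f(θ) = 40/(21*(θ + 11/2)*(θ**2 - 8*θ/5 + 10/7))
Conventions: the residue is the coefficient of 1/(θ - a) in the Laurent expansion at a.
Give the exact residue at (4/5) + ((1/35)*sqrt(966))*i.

The factor θ**2 - 8*θ/5 + 10/7 splits as (θ - a)(θ - a') with a = (4/5) + ((1/35)*sqrt(966))*i, a' = (4/5) - ((1/35)*sqrt(966))*i. At the order-1 pole a set g(θ) = (θ - a)*f(θ) = [40/(21*(θ + 11/2))] / (θ - a').
Simple pole: residue = g(a) at a = (4/5) + ((1/35)*sqrt(966))*i, which is (-400/17001) - ((700/130341)*sqrt(966))*i.

The residue is (-400/17001) - ((700/130341)*sqrt(966))*i.


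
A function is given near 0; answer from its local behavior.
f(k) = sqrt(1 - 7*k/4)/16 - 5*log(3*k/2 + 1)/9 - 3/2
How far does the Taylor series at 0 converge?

Branch term (-5/9)*log(1 - k/(-2/3)): its argument vanishes at k = -2/3, a logarithmic branch point, modulus 2/3.
Branch term (1/16)*sqrt(1 - k/(4/7)): its argument vanishes at k = 4/7, a square-root branch point, modulus 4/7.
The radius of convergence is the smallest modulus among the singular points: 4/7.

The radius of convergence is 4/7.


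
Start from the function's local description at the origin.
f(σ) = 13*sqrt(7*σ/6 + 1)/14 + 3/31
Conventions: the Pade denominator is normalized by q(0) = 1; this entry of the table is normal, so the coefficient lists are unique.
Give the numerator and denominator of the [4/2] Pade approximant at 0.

Taylor coefficients needed (expand at 0): a_0 = 445/434, a_1 = 13/24, a_2 = -91/576, a_3 = 637/6912, a_4 = -22295/331776, a_5 = 218491/3981312, a_6 = -1529437/31850496.
Write the denominator as Q(σ) = 1 + q1*σ + q2*σ^2. Requiring Q*f - P = O(σ^7) with deg P <= 4 kills the coefficients of σ^5..σ^6 in Q*f:
  σ^5: a_5 + q1*a_4 + q2*a_3 = 0, i.e. 218491/3981312 + (-22295/331776)*q1 + (637/6912)*q2 = 0.
  σ^6: a_6 + q1*a_5 + q2*a_4 = 0, i.e. -1529437/31850496 + (218491/3981312)*q1 + (-22295/331776)*q2 = 0.
Solving this linear system: q1 = 49/36, q2 = 343/864.
The numerator is Q*f truncated at degree 4: P0 = a_0 = 445/434; P1 = a_1 + q1*a_0 = 1081/558; P2 = a_2 + q1*a_1 + q2*a_0 = 4403/4464; P3 = a_3 + q1*a_2 + q2*a_1 = 637/6912; P4 = a_4 + q1*a_3 + q2*a_2 = -4459/995328.

The Pade approximant has numerator coefficients [445/434, 1081/558, 4403/4464, 637/6912, -4459/995328]; denominator coefficients [1, 49/36, 343/864].


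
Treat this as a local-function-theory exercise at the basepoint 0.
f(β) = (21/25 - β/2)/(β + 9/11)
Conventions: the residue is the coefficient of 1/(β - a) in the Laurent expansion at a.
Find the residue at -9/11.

The residue is 687/550.

At the order-1 pole -9/11 set g(β) = (β - (-9/11))*f(β) = 21/25 - β/2.
Simple pole: residue = g(a) at a = -9/11, which is 687/550.


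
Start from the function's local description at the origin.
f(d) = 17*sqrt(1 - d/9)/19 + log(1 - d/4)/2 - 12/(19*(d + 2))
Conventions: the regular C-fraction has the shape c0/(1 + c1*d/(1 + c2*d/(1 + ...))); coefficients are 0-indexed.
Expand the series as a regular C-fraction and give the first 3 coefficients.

Taylor coefficients (expand at 0): a_0 = 11/19, a_1 = -23/1368, a_2 = -9451/98496.
c0 = a_0 = 11/19. Peel one level at a time: if S = 1 + c*d/S' with S'(0) = 1, then c is the d-coefficient of S and S' = c*d/(S - 1).
S_1 = c0/f = 1 + (23/792)*d + (645/3872)*d^2 + ...; c1 = 23/792.
S_2 = c1*d/(S_1 - 1) = 1 + (-5805/1012)*d + ...; c2 = -5805/1012.

The regular C-fraction coefficients are [11/19, 23/792, -5805/1012].


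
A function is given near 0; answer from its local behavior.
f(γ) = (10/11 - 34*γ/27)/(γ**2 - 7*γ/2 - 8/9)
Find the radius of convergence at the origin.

The radius of convergence is -7/4 + (1/12)*sqrt(569).

Denominator factor (γ**2 - 7*γ/2 - 8/9): discriminant 569/36, real irrational roots 7/4 + (1/12)*sqrt(569) and 7/4 - (1/12)*sqrt(569); poles of order 1, moduli 7/4 + (1/12)*sqrt(569) and -7/4 + (1/12)*sqrt(569).
The radius of convergence is the smallest modulus among the singular points: -7/4 + (1/12)*sqrt(569).


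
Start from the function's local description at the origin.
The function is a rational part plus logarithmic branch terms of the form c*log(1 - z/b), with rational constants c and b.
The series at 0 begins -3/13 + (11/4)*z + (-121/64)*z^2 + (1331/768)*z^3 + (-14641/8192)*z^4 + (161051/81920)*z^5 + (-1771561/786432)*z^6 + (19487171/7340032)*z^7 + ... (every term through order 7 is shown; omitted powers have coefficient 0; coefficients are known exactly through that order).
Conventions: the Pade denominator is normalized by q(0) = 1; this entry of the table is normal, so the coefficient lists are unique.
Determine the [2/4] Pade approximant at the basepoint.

The Pade approximant has numerator coefficients [-3/13, 724999/306254, 62548409/24500320]; denominator coefficients [1, 78133/47116, 5721727/11307840, -2093663/45231360, 52722241/4342210560].

Taylor coefficients needed (read off): a_0 = -3/13, a_1 = 11/4, a_2 = -121/64, a_3 = 1331/768, a_4 = -14641/8192, a_5 = 161051/81920, a_6 = -1771561/786432.
Write the denominator as Q(z) = 1 + q1*z + q2*z^2 + q3*z^3 + q4*z^4. Requiring Q*f - P = O(z^7) with deg P <= 2 kills the coefficients of z^3..z^6 in Q*f:
  z^3: a_3 + q1*a_2 + q2*a_1 + q3*a_0 = 0, i.e. 1331/768 + (-121/64)*q1 + (11/4)*q2 + (-3/13)*q3 = 0.
  z^4: a_4 + q1*a_3 + q2*a_2 + q3*a_1 + q4*a_0 = 0, i.e. -14641/8192 + (1331/768)*q1 + (-121/64)*q2 + (11/4)*q3 + (-3/13)*q4 = 0.
  z^5: a_5 + q1*a_4 + q2*a_3 + q3*a_2 + q4*a_1 = 0, i.e. 161051/81920 + (-14641/8192)*q1 + (1331/768)*q2 + (-121/64)*q3 + (11/4)*q4 = 0.
  z^6: a_6 + q1*a_5 + q2*a_4 + q3*a_3 + q4*a_2 = 0, i.e. -1771561/786432 + (161051/81920)*q1 + (-14641/8192)*q2 + (1331/768)*q3 + (-121/64)*q4 = 0.
Solving this linear system: q1 = 78133/47116, q2 = 5721727/11307840, q3 = -2093663/45231360, q4 = 52722241/4342210560.
The numerator is Q*f truncated at degree 2: P0 = a_0 = -3/13; P1 = a_1 + q1*a_0 = 724999/306254; P2 = a_2 + q1*a_1 + q2*a_0 = 62548409/24500320.


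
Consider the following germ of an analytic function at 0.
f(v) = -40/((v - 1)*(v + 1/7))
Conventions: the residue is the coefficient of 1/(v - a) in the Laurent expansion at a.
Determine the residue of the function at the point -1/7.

The residue is 35.

At the order-1 pole -1/7 set g(v) = (v - (-1/7))*f(v) = -40/(v - 1).
Simple pole: residue = g(a) at a = -1/7, which is 35.


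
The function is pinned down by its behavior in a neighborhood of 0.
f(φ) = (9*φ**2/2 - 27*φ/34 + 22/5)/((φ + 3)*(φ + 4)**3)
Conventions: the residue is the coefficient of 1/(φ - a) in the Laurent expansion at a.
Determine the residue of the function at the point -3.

The residue is 4019/85.

At the order-1 pole -3 set g(φ) = (φ - (-3))*f(φ) = (9*φ**2/2 - 27*φ/34 + 22/5)/(φ + 4)**3.
Simple pole: residue = g(a) at a = -3, which is 4019/85.


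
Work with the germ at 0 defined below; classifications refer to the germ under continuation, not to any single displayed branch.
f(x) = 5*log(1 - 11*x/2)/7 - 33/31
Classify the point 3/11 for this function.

There is no denominator, hence no pole anywhere.
Branch term log(1 - x/(2/11)): argument at 3/11 is -1/2, nonzero, so 3/11 is not its branch point (a point on a principal cut is still regular for the continued germ).
So the germ continues analytically to 3/11.

The point is a regular point.


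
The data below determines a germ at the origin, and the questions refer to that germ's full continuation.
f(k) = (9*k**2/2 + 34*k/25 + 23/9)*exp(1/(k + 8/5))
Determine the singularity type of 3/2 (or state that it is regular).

There is no denominator, hence no pole anywhere.
The essential point of exp(1/(k - (-8/5))) is -8/5, not 3/2.
So the germ continues analytically to 3/2.

The point is a regular point.


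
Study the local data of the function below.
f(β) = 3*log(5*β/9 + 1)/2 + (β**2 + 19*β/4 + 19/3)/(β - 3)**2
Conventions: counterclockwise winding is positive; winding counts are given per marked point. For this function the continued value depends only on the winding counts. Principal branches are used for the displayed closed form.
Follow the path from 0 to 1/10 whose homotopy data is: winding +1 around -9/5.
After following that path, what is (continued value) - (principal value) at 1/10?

Continued minus principal equals (3)*pi*i.

The rational part is single-valued and drops out of the difference; each branch term changes only by its own monodromy.
(3/2)*log(1 - β/(-9/5)): each positive loop around -9/5 adds 2*pi*i to the log, so winding +1 contributes (3/2)*(1)*2*pi*i = (3)*pi*i.
Summing the contributions at β = 1/10 gives (3)*pi*i.


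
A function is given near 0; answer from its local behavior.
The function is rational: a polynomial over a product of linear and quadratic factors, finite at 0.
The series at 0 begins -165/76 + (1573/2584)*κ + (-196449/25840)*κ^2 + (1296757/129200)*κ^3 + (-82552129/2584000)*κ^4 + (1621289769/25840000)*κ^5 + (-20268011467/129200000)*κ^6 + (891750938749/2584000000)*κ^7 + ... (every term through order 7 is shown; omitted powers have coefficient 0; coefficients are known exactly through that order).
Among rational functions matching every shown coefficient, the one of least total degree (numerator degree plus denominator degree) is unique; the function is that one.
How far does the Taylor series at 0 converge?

The radius of convergence is -1/5 + (1/55)*sqrt(1221).

No rational of total degree below 4 reproduces all 8 coefficients; solving the [2/2] Pade equations on them gives f(κ) = (7*κ**2/20 + 11*κ/17 + 15/19)/(κ**2 - 2*κ/5 - 4/11), whose expansion matches every shown term.
Denominator factor (κ**2 - 2*κ/5 - 4/11): discriminant 444/275, real irrational roots 1/5 + (1/55)*sqrt(1221) and 1/5 - (1/55)*sqrt(1221); poles of order 1, moduli 1/5 + (1/55)*sqrt(1221) and -1/5 + (1/55)*sqrt(1221).
The radius of convergence is the smallest modulus among the singular points: -1/5 + (1/55)*sqrt(1221).


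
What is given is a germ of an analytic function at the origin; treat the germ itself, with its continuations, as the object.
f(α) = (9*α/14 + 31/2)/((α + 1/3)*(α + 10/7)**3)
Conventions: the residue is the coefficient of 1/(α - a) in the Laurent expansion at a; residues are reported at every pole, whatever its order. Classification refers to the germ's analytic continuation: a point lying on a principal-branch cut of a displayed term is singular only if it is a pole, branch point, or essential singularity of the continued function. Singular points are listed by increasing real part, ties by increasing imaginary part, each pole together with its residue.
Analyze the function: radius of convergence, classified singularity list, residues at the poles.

Denominator factor (α + 10/7)^3: pole of order 3 at -10/7, modulus 10/7.
Denominator factor (α + 1/3): pole of order 1 at -1/3, modulus 1/3.
The radius of convergence is the smallest modulus among the singular points: 1/3.
At the order-3 pole -10/7 set g(α) = (α - (-10/7))^3*f(α) = (9*α/14 + 31/2)/(α + 1/3).
Order-3 pole: residue = g''(a)/2; g''(-10/7) = -283122/12167, so the residue is -141561/12167.
At the order-1 pole -1/3 set g(α) = (α - (-1/3))*f(α) = (9*α/14 + 31/2)/(α + 10/7)**3.
Simple pole: residue = g(a) at a = -1/3, which is 141561/12167.
List the singular points by increasing real part (a conjugate pair: the negative imaginary part first).

Radius of convergence at 0: 1/3.
At -10/7: a pole of order 3; residue -141561/12167.
At -1/3: a pole of order 1; residue 141561/12167.
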